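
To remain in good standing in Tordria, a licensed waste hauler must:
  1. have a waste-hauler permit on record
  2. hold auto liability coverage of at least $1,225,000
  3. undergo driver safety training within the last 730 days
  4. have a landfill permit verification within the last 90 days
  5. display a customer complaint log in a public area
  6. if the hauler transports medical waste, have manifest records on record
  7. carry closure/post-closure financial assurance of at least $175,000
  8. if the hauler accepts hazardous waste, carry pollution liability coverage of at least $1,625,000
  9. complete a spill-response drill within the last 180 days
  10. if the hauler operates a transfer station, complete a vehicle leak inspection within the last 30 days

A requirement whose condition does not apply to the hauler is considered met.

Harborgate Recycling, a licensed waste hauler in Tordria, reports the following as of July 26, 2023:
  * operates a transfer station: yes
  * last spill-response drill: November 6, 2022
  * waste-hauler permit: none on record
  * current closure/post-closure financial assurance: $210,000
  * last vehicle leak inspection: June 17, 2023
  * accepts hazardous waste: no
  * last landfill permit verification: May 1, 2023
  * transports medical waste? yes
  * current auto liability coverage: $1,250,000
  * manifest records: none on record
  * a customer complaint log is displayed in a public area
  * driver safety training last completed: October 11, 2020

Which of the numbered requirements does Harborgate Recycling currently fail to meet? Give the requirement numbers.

1. waste-hauler permit absent → not met
2. auto liability coverage $1,250,000 ≥ $1,225,000 → met
3. driver safety training 1018 days ago vs limit 730 → not met
4. landfill permit verification 86 days ago vs limit 90 → met
5. customer complaint log present → met
6. condition 'transports medical waste' holds; manifest records absent → not met
7. closure/post-closure financial assurance $210,000 ≥ $175,000 → met
8. condition 'accepts hazardous waste' does not hold → requirement n/a → met
9. spill-response drill 262 days ago vs limit 180 → not met
10. condition 'operates a transfer station' holds; vehicle leak inspection 39 days ago vs limit 30 → not met
Not met: 1, 3, 6, 9, 10

1, 3, 6, 9, 10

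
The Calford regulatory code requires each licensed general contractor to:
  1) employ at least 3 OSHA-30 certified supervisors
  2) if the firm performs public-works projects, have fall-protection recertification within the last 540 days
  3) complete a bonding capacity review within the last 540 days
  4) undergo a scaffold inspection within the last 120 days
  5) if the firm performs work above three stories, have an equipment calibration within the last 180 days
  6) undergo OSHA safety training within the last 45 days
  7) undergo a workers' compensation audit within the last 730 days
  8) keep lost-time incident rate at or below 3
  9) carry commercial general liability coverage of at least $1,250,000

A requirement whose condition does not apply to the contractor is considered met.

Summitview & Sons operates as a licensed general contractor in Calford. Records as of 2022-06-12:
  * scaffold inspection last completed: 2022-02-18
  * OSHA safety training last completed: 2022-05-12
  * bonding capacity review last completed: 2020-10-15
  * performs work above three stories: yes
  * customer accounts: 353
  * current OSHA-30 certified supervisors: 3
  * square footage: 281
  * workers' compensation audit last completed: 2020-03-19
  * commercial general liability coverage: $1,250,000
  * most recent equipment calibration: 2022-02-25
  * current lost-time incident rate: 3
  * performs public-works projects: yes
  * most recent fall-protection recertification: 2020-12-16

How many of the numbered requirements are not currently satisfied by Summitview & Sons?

1. OSHA-30 certified supervisors 3 ≥ 3 → met
2. condition 'performs public-works projects' holds; fall-protection recertification 543 days ago vs limit 540 → not met
3. bonding capacity review 605 days ago vs limit 540 → not met
4. scaffold inspection 114 days ago vs limit 120 → met
5. condition 'performs work above three stories' holds; equipment calibration 107 days ago vs limit 180 → met
6. OSHA safety training 31 days ago vs limit 45 → met
7. workers' compensation audit 815 days ago vs limit 730 → not met
8. lost-time incident rate 3 ≤ 3 → met
9. commercial general liability coverage $1,250,000 ≥ $1,250,000 → met
Not met: 3 of 9

3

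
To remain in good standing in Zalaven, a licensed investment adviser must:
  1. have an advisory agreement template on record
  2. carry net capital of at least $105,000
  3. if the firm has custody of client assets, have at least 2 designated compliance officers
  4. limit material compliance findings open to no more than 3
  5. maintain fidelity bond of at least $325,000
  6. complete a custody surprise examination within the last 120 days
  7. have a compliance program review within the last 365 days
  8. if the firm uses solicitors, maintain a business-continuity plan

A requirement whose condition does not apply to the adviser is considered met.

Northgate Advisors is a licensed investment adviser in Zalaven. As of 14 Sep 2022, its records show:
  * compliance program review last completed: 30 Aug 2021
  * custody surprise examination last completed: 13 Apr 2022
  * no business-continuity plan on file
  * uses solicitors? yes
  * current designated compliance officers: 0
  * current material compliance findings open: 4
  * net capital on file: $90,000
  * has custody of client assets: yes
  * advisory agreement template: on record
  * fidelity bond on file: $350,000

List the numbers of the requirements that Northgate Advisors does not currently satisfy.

1. advisory agreement template present → met
2. net capital $90,000 < $105,000 → not met
3. condition 'has custody of client assets' holds; designated compliance officers 0 < 2 → not met
4. material compliance findings open 4 > 3 → not met
5. fidelity bond $350,000 ≥ $325,000 → met
6. custody surprise examination 154 days ago vs limit 120 → not met
7. compliance program review 380 days ago vs limit 365 → not met
8. condition 'uses solicitors' holds; business-continuity plan absent → not met
Not met: 2, 3, 4, 6, 7, 8

2, 3, 4, 6, 7, 8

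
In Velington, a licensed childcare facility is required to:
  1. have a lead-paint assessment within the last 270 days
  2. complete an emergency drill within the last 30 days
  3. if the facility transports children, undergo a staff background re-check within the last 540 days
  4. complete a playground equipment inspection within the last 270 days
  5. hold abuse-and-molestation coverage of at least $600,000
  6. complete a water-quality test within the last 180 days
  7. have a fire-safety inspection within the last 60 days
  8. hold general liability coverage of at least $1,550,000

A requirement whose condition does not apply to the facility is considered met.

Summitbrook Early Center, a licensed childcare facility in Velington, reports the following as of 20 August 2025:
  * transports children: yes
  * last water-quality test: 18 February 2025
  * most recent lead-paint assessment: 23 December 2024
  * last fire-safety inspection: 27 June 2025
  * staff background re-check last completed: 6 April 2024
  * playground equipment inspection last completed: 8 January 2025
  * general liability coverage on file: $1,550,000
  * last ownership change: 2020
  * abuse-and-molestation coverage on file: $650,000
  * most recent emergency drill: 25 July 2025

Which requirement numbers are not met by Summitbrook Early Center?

6

1. lead-paint assessment 240 days ago vs limit 270 → met
2. emergency drill 26 days ago vs limit 30 → met
3. condition 'transports children' holds; staff background re-check 501 days ago vs limit 540 → met
4. playground equipment inspection 224 days ago vs limit 270 → met
5. abuse-and-molestation coverage $650,000 ≥ $600,000 → met
6. water-quality test 183 days ago vs limit 180 → not met
7. fire-safety inspection 54 days ago vs limit 60 → met
8. general liability coverage $1,550,000 ≥ $1,550,000 → met
Not met: 6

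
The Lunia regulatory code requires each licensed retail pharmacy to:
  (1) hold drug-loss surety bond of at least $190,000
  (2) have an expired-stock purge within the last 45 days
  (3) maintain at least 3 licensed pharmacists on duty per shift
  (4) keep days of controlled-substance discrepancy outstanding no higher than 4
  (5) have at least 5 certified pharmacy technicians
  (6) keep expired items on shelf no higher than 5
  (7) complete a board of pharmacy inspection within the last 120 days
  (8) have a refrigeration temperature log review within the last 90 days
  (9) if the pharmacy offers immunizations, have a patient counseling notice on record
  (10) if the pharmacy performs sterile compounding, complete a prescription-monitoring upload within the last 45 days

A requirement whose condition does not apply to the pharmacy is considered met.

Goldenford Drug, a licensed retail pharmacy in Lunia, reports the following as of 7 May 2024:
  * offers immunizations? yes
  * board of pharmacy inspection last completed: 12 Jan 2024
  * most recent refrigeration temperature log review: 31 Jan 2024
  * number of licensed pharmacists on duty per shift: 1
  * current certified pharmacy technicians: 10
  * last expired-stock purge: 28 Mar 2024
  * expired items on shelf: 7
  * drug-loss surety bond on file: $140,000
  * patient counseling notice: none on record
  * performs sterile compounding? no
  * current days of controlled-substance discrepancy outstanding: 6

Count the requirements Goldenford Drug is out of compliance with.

6

1. drug-loss surety bond $140,000 < $190,000 → not met
2. expired-stock purge 40 days ago vs limit 45 → met
3. licensed pharmacists on duty per shift 1 < 3 → not met
4. days of controlled-substance discrepancy outstanding 6 > 4 → not met
5. certified pharmacy technicians 10 ≥ 5 → met
6. expired items on shelf 7 > 5 → not met
7. board of pharmacy inspection 116 days ago vs limit 120 → met
8. refrigeration temperature log review 97 days ago vs limit 90 → not met
9. condition 'offers immunizations' holds; patient counseling notice absent → not met
10. condition 'performs sterile compounding' does not hold → requirement n/a → met
Not met: 6 of 10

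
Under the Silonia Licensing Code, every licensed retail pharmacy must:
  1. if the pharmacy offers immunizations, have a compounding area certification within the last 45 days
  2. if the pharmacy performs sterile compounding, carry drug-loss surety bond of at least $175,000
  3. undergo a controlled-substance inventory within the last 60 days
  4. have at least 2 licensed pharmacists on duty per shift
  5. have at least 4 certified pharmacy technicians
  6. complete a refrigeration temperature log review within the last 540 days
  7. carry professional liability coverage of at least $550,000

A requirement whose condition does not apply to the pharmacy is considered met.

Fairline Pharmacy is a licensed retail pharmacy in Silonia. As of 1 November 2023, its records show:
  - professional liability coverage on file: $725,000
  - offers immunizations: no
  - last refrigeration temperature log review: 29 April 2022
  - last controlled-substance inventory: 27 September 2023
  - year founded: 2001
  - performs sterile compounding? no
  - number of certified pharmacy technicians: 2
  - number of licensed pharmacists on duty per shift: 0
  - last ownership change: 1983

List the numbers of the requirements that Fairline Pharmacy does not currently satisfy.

1. condition 'offers immunizations' does not hold → requirement n/a → met
2. condition 'performs sterile compounding' does not hold → requirement n/a → met
3. controlled-substance inventory 35 days ago vs limit 60 → met
4. licensed pharmacists on duty per shift 0 < 2 → not met
5. certified pharmacy technicians 2 < 4 → not met
6. refrigeration temperature log review 551 days ago vs limit 540 → not met
7. professional liability coverage $725,000 ≥ $550,000 → met
Not met: 4, 5, 6

4, 5, 6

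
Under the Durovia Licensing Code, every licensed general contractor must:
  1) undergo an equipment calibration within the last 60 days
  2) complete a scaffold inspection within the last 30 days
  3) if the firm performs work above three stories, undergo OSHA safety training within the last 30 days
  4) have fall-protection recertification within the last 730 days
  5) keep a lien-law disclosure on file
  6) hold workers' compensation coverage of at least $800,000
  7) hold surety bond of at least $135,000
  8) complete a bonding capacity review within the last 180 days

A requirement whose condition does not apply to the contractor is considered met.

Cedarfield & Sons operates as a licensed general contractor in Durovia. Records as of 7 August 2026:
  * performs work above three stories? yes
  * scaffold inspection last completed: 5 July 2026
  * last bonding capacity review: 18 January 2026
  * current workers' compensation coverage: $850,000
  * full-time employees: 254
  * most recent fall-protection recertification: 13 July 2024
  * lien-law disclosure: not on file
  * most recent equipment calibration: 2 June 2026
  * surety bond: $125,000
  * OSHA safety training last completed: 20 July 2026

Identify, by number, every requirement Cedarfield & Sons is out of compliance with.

1, 2, 4, 5, 7, 8

1. equipment calibration 66 days ago vs limit 60 → not met
2. scaffold inspection 33 days ago vs limit 30 → not met
3. condition 'performs work above three stories' holds; OSHA safety training 18 days ago vs limit 30 → met
4. fall-protection recertification 755 days ago vs limit 730 → not met
5. lien-law disclosure absent → not met
6. workers' compensation coverage $850,000 ≥ $800,000 → met
7. surety bond $125,000 < $135,000 → not met
8. bonding capacity review 201 days ago vs limit 180 → not met
Not met: 1, 2, 4, 5, 7, 8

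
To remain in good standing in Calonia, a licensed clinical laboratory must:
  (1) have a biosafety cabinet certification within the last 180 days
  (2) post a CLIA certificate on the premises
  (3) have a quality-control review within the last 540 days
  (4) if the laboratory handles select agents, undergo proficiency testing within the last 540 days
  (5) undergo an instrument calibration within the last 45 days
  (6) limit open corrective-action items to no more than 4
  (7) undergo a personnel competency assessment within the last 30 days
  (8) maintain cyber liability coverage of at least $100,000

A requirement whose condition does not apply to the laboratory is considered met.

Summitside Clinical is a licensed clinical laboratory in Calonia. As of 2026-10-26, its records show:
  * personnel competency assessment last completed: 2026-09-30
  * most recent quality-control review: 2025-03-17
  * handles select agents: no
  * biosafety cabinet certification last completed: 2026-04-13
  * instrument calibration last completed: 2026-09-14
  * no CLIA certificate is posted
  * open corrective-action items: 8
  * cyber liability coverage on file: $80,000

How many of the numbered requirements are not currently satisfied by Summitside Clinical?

1. biosafety cabinet certification 196 days ago vs limit 180 → not met
2. CLIA certificate absent → not met
3. quality-control review 588 days ago vs limit 540 → not met
4. condition 'handles select agents' does not hold → requirement n/a → met
5. instrument calibration 42 days ago vs limit 45 → met
6. open corrective-action items 8 > 4 → not met
7. personnel competency assessment 26 days ago vs limit 30 → met
8. cyber liability coverage $80,000 < $100,000 → not met
Not met: 5 of 8

5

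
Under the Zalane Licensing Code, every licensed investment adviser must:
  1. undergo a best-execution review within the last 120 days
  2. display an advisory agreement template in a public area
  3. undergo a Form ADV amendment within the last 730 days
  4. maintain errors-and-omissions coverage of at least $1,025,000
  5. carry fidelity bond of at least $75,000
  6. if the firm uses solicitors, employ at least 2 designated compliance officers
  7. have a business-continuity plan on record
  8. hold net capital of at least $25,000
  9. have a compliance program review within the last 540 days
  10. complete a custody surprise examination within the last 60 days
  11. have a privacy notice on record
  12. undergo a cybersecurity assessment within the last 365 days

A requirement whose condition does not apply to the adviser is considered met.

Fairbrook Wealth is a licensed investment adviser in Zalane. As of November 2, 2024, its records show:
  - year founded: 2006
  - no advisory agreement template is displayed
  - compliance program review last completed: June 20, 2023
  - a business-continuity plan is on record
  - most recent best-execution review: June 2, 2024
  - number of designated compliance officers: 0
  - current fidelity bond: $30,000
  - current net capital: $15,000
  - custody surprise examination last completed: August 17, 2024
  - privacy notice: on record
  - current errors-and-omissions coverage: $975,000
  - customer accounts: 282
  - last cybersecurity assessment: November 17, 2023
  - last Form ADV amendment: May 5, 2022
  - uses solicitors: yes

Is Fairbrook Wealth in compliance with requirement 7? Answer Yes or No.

7. business-continuity plan present → met

Yes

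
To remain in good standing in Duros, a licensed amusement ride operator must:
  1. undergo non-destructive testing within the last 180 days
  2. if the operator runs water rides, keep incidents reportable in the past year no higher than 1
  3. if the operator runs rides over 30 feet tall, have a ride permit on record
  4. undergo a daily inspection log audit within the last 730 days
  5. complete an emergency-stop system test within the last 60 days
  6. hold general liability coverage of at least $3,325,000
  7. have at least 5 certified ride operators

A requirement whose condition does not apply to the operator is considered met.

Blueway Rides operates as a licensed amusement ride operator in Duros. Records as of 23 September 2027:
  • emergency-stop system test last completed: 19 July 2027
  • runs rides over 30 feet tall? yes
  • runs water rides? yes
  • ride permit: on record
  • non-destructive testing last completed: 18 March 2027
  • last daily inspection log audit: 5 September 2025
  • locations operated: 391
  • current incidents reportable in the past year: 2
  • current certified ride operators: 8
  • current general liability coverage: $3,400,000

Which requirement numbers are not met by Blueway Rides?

1. non-destructive testing 189 days ago vs limit 180 → not met
2. condition 'runs water rides' holds; incidents reportable in the past year 2 > 1 → not met
3. condition 'runs rides over 30 feet tall' holds; ride permit present → met
4. daily inspection log audit 748 days ago vs limit 730 → not met
5. emergency-stop system test 66 days ago vs limit 60 → not met
6. general liability coverage $3,400,000 ≥ $3,325,000 → met
7. certified ride operators 8 ≥ 5 → met
Not met: 1, 2, 4, 5

1, 2, 4, 5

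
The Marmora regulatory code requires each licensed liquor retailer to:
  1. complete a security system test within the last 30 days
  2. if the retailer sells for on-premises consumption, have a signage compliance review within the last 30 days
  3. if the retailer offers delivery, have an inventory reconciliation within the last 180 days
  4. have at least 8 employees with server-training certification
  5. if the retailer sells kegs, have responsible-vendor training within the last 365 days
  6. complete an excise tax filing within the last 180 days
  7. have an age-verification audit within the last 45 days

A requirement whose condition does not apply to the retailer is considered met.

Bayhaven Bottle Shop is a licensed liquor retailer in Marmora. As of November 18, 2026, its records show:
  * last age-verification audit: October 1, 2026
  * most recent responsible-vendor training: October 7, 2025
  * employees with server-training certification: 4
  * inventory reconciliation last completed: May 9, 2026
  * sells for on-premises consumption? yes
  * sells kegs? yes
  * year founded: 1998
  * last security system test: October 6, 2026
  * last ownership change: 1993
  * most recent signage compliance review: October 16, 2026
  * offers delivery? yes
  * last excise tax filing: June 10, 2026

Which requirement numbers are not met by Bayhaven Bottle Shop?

1. security system test 43 days ago vs limit 30 → not met
2. condition 'sells for on-premises consumption' holds; signage compliance review 33 days ago vs limit 30 → not met
3. condition 'offers delivery' holds; inventory reconciliation 193 days ago vs limit 180 → not met
4. employees with server-training certification 4 < 8 → not met
5. condition 'sells kegs' holds; responsible-vendor training 407 days ago vs limit 365 → not met
6. excise tax filing 161 days ago vs limit 180 → met
7. age-verification audit 48 days ago vs limit 45 → not met
Not met: 1, 2, 3, 4, 5, 7

1, 2, 3, 4, 5, 7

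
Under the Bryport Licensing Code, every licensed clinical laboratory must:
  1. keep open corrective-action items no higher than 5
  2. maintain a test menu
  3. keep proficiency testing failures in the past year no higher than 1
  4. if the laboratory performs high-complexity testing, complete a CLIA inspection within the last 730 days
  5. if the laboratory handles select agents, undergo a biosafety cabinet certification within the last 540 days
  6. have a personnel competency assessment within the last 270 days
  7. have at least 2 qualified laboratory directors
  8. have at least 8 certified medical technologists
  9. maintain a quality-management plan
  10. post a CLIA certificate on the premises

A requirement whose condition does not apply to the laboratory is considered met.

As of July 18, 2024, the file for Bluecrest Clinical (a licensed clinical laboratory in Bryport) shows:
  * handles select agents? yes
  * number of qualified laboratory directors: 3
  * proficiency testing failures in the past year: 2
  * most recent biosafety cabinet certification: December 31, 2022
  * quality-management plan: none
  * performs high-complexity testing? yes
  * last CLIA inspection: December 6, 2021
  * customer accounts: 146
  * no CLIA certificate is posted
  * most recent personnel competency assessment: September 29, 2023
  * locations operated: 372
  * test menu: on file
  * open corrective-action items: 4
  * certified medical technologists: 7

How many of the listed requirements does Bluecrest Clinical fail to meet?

7

1. open corrective-action items 4 ≤ 5 → met
2. test menu present → met
3. proficiency testing failures in the past year 2 > 1 → not met
4. condition 'performs high-complexity testing' holds; CLIA inspection 955 days ago vs limit 730 → not met
5. condition 'handles select agents' holds; biosafety cabinet certification 565 days ago vs limit 540 → not met
6. personnel competency assessment 293 days ago vs limit 270 → not met
7. qualified laboratory directors 3 ≥ 2 → met
8. certified medical technologists 7 < 8 → not met
9. quality-management plan absent → not met
10. CLIA certificate absent → not met
Not met: 7 of 10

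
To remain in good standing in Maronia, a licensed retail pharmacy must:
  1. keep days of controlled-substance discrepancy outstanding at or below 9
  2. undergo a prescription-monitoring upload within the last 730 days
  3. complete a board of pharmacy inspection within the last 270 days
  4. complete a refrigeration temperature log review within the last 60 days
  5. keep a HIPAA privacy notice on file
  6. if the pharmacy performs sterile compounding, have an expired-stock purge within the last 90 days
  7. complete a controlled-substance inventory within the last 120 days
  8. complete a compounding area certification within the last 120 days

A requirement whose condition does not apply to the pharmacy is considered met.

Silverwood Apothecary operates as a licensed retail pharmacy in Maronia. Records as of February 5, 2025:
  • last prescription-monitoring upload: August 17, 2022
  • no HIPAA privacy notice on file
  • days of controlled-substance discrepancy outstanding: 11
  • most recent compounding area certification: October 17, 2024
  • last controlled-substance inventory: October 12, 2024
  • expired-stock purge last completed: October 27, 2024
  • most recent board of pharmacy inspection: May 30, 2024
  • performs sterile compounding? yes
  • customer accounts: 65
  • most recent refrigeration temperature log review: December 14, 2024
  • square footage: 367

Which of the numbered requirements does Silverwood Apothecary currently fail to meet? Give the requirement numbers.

1, 2, 5, 6

1. days of controlled-substance discrepancy outstanding 11 > 9 → not met
2. prescription-monitoring upload 903 days ago vs limit 730 → not met
3. board of pharmacy inspection 251 days ago vs limit 270 → met
4. refrigeration temperature log review 53 days ago vs limit 60 → met
5. HIPAA privacy notice absent → not met
6. condition 'performs sterile compounding' holds; expired-stock purge 101 days ago vs limit 90 → not met
7. controlled-substance inventory 116 days ago vs limit 120 → met
8. compounding area certification 111 days ago vs limit 120 → met
Not met: 1, 2, 5, 6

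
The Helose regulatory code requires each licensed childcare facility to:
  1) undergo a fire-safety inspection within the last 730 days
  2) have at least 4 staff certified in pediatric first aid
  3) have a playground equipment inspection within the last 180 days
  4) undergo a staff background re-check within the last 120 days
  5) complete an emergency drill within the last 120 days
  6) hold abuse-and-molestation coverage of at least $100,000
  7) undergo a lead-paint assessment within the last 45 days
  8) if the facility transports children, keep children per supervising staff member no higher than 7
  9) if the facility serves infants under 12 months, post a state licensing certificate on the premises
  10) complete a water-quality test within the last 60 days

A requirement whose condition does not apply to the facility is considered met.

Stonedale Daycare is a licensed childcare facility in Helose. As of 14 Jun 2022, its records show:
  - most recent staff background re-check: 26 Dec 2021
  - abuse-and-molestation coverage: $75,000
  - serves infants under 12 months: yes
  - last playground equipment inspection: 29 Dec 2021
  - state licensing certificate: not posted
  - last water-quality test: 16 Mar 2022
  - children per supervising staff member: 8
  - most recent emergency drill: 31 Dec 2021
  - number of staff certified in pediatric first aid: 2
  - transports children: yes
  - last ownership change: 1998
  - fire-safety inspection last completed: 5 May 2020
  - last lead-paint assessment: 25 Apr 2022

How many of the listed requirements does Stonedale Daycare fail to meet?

9

1. fire-safety inspection 770 days ago vs limit 730 → not met
2. staff certified in pediatric first aid 2 < 4 → not met
3. playground equipment inspection 167 days ago vs limit 180 → met
4. staff background re-check 170 days ago vs limit 120 → not met
5. emergency drill 165 days ago vs limit 120 → not met
6. abuse-and-molestation coverage $75,000 < $100,000 → not met
7. lead-paint assessment 50 days ago vs limit 45 → not met
8. condition 'transports children' holds; children per supervising staff member 8 > 7 → not met
9. condition 'serves infants under 12 months' holds; state licensing certificate absent → not met
10. water-quality test 90 days ago vs limit 60 → not met
Not met: 9 of 10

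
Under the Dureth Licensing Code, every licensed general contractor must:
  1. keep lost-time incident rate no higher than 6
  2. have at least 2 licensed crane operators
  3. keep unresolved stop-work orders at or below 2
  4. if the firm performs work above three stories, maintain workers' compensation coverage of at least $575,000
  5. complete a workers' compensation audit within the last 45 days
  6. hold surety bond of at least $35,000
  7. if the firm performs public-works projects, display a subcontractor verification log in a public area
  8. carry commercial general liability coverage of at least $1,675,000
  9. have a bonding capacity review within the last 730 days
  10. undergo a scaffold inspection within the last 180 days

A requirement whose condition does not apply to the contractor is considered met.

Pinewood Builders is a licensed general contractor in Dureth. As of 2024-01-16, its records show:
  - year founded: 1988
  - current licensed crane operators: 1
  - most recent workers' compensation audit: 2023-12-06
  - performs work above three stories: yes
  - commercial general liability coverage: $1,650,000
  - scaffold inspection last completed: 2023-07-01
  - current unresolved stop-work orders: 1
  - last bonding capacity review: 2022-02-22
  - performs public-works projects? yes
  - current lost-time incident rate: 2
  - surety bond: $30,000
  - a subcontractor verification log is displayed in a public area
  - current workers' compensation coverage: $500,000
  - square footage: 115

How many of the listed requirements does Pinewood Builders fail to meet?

5

1. lost-time incident rate 2 ≤ 6 → met
2. licensed crane operators 1 < 2 → not met
3. unresolved stop-work orders 1 ≤ 2 → met
4. condition 'performs work above three stories' holds; workers' compensation coverage $500,000 < $575,000 → not met
5. workers' compensation audit 41 days ago vs limit 45 → met
6. surety bond $30,000 < $35,000 → not met
7. condition 'performs public-works projects' holds; subcontractor verification log present → met
8. commercial general liability coverage $1,650,000 < $1,675,000 → not met
9. bonding capacity review 693 days ago vs limit 730 → met
10. scaffold inspection 199 days ago vs limit 180 → not met
Not met: 5 of 10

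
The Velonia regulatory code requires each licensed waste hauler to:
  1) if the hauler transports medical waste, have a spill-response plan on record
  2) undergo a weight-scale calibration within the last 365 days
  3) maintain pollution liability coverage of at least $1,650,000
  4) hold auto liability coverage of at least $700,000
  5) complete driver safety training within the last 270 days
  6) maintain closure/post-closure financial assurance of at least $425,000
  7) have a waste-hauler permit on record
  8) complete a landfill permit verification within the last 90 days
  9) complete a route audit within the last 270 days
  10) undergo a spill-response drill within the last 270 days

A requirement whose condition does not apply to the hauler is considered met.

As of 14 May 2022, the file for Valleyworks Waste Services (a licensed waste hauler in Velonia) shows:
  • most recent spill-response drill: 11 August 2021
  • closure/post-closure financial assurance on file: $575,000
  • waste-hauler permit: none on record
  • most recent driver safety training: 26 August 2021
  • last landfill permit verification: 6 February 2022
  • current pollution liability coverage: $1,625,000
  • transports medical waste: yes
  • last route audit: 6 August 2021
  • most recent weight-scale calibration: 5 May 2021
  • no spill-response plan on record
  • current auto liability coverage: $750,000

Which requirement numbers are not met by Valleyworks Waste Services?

1. condition 'transports medical waste' holds; spill-response plan absent → not met
2. weight-scale calibration 374 days ago vs limit 365 → not met
3. pollution liability coverage $1,625,000 < $1,650,000 → not met
4. auto liability coverage $750,000 ≥ $700,000 → met
5. driver safety training 261 days ago vs limit 270 → met
6. closure/post-closure financial assurance $575,000 ≥ $425,000 → met
7. waste-hauler permit absent → not met
8. landfill permit verification 97 days ago vs limit 90 → not met
9. route audit 281 days ago vs limit 270 → not met
10. spill-response drill 276 days ago vs limit 270 → not met
Not met: 1, 2, 3, 7, 8, 9, 10

1, 2, 3, 7, 8, 9, 10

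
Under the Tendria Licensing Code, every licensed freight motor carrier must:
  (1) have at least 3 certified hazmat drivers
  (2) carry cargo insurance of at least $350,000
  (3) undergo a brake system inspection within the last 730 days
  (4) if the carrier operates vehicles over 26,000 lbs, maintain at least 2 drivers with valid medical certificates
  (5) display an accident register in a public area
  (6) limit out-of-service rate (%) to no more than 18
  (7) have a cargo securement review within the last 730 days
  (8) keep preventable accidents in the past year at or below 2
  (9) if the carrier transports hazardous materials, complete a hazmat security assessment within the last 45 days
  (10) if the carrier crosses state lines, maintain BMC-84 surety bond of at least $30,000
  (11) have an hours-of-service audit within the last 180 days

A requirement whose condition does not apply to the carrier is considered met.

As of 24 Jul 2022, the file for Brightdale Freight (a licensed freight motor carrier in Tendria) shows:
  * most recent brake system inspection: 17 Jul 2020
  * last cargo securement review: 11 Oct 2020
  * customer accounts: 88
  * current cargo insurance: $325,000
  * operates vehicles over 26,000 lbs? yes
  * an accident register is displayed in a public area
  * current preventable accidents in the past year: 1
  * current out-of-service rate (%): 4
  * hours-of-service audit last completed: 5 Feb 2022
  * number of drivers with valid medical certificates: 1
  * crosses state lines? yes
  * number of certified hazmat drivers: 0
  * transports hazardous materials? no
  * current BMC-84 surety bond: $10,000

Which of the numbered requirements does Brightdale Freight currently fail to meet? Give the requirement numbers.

1. certified hazmat drivers 0 < 3 → not met
2. cargo insurance $325,000 < $350,000 → not met
3. brake system inspection 737 days ago vs limit 730 → not met
4. condition 'operates vehicles over 26,000 lbs' holds; drivers with valid medical certificates 1 < 2 → not met
5. accident register present → met
6. out-of-service rate (%) 4 ≤ 18 → met
7. cargo securement review 651 days ago vs limit 730 → met
8. preventable accidents in the past year 1 ≤ 2 → met
9. condition 'transports hazardous materials' does not hold → requirement n/a → met
10. condition 'crosses state lines' holds; BMC-84 surety bond $10,000 < $30,000 → not met
11. hours-of-service audit 169 days ago vs limit 180 → met
Not met: 1, 2, 3, 4, 10

1, 2, 3, 4, 10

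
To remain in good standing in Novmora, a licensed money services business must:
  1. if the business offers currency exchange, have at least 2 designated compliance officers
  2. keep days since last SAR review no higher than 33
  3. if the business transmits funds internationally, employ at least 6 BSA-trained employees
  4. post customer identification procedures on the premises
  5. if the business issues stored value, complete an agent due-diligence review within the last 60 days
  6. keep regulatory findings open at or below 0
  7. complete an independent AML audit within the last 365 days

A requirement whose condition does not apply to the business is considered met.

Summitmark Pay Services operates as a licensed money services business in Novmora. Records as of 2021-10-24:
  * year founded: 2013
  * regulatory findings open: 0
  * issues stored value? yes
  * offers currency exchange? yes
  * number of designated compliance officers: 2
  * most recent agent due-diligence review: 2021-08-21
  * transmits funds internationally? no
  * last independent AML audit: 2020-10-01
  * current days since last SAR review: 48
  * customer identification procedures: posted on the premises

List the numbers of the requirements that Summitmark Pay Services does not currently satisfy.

2, 5, 7

1. condition 'offers currency exchange' holds; designated compliance officers 2 ≥ 2 → met
2. days since last SAR review 48 > 33 → not met
3. condition 'transmits funds internationally' does not hold → requirement n/a → met
4. customer identification procedures present → met
5. condition 'issues stored value' holds; agent due-diligence review 64 days ago vs limit 60 → not met
6. regulatory findings open 0 ≤ 0 → met
7. independent AML audit 388 days ago vs limit 365 → not met
Not met: 2, 5, 7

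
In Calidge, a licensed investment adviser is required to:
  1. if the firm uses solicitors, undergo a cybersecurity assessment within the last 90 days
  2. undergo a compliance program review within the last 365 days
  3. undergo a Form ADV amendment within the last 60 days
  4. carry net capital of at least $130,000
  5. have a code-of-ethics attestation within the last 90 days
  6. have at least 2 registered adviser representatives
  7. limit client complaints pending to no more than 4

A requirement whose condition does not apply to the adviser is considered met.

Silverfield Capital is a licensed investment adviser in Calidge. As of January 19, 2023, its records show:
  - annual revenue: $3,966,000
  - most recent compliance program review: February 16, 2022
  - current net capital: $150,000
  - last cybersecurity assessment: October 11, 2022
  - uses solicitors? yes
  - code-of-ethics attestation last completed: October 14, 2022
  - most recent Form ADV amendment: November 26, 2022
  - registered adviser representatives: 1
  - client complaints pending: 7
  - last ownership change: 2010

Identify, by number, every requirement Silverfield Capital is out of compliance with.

1. condition 'uses solicitors' holds; cybersecurity assessment 100 days ago vs limit 90 → not met
2. compliance program review 337 days ago vs limit 365 → met
3. Form ADV amendment 54 days ago vs limit 60 → met
4. net capital $150,000 ≥ $130,000 → met
5. code-of-ethics attestation 97 days ago vs limit 90 → not met
6. registered adviser representatives 1 < 2 → not met
7. client complaints pending 7 > 4 → not met
Not met: 1, 5, 6, 7

1, 5, 6, 7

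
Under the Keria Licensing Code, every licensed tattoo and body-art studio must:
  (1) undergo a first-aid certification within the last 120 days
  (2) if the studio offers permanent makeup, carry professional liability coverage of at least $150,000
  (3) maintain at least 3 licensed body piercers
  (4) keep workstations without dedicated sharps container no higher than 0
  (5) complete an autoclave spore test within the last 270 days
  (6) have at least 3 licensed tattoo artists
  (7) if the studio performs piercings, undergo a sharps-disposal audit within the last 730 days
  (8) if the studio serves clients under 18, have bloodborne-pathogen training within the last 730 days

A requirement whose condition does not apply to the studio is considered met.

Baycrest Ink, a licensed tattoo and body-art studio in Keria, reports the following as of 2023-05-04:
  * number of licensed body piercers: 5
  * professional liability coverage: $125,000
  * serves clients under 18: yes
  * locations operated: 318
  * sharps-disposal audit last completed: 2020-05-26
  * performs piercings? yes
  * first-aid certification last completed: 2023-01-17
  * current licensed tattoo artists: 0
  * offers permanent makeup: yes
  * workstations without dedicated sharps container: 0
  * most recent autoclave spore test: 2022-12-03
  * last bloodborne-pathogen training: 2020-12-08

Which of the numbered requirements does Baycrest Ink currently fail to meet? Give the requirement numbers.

2, 6, 7, 8

1. first-aid certification 107 days ago vs limit 120 → met
2. condition 'offers permanent makeup' holds; professional liability coverage $125,000 < $150,000 → not met
3. licensed body piercers 5 ≥ 3 → met
4. workstations without dedicated sharps container 0 ≤ 0 → met
5. autoclave spore test 152 days ago vs limit 270 → met
6. licensed tattoo artists 0 < 3 → not met
7. condition 'performs piercings' holds; sharps-disposal audit 1073 days ago vs limit 730 → not met
8. condition 'serves clients under 18' holds; bloodborne-pathogen training 877 days ago vs limit 730 → not met
Not met: 2, 6, 7, 8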